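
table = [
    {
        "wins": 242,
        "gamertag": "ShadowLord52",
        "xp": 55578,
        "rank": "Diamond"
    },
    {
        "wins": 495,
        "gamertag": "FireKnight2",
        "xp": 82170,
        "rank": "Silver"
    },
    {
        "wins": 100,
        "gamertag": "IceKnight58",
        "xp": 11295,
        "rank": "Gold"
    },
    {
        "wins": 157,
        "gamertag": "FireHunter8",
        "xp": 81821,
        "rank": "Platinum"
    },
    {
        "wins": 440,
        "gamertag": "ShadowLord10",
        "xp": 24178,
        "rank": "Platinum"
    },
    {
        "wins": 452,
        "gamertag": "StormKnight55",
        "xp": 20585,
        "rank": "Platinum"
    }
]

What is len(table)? 6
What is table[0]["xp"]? 55578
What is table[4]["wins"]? 440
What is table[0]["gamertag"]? "ShadowLord52"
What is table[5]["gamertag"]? "StormKnight55"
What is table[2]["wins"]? 100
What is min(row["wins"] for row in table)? 100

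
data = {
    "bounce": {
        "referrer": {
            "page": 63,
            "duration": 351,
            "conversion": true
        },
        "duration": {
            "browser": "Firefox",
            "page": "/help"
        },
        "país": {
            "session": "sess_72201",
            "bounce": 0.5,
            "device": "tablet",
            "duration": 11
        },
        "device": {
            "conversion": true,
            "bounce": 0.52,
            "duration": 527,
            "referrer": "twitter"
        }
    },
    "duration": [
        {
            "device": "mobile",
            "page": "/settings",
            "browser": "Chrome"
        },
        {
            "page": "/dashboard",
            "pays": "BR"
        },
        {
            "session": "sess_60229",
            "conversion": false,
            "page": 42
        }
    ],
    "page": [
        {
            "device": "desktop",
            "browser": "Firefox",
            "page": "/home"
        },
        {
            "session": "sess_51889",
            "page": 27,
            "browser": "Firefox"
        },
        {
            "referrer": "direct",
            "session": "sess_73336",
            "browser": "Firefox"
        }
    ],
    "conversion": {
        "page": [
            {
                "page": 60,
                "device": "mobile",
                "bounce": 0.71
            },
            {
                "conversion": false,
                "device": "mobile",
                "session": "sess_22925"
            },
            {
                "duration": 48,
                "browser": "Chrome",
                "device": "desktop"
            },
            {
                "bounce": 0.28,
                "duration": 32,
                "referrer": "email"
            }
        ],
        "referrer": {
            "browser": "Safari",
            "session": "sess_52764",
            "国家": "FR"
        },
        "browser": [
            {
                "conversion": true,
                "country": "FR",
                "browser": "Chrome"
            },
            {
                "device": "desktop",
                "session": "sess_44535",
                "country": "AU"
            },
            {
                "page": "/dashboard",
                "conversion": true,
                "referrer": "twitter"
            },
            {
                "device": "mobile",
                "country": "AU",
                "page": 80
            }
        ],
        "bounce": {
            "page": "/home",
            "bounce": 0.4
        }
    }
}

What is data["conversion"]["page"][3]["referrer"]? "email"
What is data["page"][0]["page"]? "/home"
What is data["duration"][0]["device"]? "mobile"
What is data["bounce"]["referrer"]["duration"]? 351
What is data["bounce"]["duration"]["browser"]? "Firefox"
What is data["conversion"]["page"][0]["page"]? 60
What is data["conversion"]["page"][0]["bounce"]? 0.71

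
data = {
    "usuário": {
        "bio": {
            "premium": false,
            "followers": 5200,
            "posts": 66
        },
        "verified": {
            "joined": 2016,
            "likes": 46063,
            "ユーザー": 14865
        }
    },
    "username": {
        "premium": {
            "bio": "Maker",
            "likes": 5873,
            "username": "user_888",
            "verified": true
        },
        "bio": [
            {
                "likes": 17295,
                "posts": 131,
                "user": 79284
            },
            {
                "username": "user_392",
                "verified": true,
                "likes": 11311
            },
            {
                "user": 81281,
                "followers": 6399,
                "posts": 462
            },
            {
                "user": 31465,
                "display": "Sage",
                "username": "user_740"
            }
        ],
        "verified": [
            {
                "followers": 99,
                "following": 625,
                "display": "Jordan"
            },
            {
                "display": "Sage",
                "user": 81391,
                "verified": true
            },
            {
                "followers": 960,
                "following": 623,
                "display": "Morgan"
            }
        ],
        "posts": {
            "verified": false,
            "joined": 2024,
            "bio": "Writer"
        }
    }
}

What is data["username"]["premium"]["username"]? "user_888"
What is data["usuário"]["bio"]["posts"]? 66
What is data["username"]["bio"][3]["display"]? "Sage"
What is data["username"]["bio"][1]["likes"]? 11311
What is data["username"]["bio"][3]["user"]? 31465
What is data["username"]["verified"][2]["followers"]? 960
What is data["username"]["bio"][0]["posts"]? 131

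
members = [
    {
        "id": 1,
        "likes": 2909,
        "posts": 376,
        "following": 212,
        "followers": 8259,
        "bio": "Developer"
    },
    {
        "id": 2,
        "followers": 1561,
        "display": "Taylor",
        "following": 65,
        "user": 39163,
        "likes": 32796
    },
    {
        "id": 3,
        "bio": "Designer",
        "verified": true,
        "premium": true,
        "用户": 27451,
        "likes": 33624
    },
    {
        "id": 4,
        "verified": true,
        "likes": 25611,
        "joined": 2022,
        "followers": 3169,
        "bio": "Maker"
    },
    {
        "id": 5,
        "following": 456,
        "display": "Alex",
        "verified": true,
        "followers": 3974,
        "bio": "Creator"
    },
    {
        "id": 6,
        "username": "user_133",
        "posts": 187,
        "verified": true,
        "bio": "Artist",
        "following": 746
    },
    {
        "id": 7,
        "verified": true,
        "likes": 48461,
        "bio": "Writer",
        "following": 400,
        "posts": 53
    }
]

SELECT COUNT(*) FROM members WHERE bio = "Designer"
1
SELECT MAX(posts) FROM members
376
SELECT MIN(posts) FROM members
53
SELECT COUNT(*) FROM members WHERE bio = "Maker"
1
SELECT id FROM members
[1, 2, 3, 4, 5, 6, 7]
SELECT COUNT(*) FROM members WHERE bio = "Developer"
1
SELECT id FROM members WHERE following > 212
[5, 6, 7]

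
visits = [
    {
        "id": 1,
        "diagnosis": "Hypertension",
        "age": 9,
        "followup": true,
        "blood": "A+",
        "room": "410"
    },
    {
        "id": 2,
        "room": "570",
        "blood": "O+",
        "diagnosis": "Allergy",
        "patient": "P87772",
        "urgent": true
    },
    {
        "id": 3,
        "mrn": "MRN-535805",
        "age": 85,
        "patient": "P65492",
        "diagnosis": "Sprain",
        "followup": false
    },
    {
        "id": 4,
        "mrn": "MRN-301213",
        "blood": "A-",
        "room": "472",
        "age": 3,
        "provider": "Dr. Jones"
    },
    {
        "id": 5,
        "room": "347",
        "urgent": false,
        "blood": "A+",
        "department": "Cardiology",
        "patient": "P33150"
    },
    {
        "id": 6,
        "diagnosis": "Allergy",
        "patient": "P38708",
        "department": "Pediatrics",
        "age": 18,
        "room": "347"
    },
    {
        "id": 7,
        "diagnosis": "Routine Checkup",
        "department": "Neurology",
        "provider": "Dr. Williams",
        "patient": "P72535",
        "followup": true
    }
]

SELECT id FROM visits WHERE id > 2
[3, 4, 5, 6, 7]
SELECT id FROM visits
[1, 2, 3, 4, 5, 6, 7]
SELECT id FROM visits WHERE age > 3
[1, 3, 6]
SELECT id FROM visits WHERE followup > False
[1, 7]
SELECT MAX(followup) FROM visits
True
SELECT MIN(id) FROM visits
1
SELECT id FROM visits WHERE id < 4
[1, 2, 3]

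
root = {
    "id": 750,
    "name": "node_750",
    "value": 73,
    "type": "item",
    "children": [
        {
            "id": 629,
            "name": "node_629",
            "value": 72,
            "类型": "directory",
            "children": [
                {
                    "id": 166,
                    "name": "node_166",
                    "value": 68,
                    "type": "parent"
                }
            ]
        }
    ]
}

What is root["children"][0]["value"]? 72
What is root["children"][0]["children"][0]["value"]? 68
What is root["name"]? "node_750"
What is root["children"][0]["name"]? "node_629"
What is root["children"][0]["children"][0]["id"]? 166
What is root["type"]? "item"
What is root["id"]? 750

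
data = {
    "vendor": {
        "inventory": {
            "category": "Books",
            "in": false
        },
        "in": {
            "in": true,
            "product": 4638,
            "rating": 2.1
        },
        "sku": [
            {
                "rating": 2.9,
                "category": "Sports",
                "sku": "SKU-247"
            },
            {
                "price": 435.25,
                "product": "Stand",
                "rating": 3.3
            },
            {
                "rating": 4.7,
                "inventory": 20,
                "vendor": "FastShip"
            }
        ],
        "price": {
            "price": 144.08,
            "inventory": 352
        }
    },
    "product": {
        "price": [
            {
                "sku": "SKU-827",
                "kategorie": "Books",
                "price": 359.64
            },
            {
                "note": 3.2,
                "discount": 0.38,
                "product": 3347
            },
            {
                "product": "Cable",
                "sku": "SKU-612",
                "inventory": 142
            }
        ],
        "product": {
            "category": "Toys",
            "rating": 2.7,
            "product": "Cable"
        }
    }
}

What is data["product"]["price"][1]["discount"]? 0.38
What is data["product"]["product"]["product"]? "Cable"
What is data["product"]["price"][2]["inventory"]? 142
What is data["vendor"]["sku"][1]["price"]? 435.25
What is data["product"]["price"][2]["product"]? "Cable"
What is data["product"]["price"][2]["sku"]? "SKU-612"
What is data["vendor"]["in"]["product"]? 4638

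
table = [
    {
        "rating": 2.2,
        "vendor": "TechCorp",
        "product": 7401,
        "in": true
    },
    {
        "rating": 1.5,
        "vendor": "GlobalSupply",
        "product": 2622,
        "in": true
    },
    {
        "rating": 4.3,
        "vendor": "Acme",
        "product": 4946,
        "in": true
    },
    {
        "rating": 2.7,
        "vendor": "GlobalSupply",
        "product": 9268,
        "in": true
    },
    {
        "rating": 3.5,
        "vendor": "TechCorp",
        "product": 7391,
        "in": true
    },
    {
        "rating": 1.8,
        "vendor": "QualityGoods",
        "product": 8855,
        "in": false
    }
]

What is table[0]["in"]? True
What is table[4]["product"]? 7391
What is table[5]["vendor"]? "QualityGoods"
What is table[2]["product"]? 4946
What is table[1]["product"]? 2622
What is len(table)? 6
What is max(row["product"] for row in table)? 9268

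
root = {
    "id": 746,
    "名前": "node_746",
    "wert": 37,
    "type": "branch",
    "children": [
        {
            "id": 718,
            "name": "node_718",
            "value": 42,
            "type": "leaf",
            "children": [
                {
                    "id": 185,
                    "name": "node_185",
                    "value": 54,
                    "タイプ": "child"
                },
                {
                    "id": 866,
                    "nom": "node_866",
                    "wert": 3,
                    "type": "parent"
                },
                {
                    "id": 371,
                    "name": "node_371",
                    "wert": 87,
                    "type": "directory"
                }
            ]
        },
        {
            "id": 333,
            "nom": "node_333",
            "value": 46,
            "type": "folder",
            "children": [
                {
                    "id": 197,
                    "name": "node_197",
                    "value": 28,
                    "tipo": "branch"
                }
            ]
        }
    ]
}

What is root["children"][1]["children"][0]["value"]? 28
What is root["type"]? "branch"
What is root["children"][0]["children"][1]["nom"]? "node_866"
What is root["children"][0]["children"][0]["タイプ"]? "child"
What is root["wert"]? 37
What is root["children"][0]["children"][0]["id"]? 185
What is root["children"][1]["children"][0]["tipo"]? "branch"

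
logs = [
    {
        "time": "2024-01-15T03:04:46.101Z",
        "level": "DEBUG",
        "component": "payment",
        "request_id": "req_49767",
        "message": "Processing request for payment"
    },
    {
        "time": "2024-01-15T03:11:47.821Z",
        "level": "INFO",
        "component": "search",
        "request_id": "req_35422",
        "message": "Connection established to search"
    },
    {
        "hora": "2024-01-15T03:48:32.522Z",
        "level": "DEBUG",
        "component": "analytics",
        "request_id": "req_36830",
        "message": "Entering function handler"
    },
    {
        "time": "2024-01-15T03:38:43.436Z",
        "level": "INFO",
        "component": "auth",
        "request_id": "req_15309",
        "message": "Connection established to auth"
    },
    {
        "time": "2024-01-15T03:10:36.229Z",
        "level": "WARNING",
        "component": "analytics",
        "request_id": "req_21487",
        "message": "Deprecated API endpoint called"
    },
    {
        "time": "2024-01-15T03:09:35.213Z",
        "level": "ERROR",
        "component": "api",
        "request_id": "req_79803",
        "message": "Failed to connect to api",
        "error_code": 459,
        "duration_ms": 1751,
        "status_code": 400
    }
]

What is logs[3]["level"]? "INFO"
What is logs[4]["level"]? "WARNING"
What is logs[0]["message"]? "Processing request for payment"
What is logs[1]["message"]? "Connection established to search"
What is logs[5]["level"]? "ERROR"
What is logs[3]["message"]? "Connection established to auth"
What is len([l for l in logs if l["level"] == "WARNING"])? 1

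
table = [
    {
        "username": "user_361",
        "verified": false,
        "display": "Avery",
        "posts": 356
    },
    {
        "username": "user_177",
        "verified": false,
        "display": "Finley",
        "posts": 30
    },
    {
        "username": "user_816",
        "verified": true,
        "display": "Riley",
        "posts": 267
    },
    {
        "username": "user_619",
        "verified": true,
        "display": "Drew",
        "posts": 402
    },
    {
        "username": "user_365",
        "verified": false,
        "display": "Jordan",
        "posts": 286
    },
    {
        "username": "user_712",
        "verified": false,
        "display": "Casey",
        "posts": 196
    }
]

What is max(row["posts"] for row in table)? 402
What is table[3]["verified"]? True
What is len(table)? 6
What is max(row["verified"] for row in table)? True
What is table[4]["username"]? "user_365"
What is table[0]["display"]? "Avery"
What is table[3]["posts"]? 402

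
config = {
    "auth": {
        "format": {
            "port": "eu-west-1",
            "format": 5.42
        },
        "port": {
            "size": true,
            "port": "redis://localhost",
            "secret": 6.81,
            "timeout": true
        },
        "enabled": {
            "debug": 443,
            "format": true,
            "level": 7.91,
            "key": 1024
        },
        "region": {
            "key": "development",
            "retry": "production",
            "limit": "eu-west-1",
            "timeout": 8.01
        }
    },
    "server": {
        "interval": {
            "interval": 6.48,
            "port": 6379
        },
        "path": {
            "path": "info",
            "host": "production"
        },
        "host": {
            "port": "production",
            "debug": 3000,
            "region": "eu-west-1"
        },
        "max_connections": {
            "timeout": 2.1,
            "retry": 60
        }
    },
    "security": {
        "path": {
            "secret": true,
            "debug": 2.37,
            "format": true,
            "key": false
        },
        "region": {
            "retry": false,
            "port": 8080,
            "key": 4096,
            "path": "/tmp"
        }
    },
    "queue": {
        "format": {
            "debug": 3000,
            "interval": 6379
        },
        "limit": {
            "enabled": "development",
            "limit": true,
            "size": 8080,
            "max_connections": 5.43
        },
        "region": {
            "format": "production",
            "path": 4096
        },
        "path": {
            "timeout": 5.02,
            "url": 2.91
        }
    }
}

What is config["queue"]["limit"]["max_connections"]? 5.43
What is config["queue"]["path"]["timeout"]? 5.02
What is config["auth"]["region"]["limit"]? "eu-west-1"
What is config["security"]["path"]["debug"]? 2.37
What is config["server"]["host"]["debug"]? 3000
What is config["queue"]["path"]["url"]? 2.91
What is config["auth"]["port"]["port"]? "redis://localhost"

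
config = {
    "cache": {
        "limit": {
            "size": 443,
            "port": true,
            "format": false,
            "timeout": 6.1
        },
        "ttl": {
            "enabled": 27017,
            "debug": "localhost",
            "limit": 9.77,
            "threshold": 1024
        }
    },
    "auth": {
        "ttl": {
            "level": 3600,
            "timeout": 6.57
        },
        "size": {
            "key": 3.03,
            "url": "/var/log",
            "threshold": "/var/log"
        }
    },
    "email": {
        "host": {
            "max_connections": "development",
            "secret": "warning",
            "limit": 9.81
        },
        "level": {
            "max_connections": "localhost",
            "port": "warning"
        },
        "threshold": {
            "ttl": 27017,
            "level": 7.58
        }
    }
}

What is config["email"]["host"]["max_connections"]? "development"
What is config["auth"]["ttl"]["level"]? 3600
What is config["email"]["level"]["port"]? "warning"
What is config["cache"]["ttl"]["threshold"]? 1024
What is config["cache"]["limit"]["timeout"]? 6.1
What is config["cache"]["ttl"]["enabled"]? 27017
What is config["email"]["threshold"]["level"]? 7.58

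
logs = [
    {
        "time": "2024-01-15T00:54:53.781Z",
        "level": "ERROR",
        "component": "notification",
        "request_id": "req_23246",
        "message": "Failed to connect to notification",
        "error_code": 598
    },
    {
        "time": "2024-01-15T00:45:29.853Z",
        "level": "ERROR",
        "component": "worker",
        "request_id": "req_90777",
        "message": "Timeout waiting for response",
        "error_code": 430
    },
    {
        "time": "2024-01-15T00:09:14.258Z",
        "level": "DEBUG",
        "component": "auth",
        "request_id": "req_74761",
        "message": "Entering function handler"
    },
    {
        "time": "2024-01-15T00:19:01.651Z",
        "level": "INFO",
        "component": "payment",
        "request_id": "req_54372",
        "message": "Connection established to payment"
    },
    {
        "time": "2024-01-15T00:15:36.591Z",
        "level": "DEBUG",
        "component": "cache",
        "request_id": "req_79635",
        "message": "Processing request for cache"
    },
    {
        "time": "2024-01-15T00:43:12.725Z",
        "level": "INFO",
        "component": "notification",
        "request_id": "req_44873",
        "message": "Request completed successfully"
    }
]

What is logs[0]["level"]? "ERROR"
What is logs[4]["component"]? "cache"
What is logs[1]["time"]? "2024-01-15T00:45:29.853Z"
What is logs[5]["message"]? "Request completed successfully"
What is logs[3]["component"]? "payment"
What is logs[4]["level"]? "DEBUG"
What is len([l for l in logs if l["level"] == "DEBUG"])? 2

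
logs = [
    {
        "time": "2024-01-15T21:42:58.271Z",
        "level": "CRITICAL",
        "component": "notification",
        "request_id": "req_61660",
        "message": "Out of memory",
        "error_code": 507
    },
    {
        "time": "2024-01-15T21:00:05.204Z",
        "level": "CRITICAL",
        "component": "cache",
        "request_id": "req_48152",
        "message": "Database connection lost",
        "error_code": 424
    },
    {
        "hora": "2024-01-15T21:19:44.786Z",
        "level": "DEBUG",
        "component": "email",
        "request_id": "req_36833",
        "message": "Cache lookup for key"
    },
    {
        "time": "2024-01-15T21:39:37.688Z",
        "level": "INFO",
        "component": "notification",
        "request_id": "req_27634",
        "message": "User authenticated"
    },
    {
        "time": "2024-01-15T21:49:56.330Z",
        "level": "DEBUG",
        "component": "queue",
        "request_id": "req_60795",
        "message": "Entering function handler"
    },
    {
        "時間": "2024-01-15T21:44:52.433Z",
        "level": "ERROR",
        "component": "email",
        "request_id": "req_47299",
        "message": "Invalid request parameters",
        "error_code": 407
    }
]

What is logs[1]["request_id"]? "req_48152"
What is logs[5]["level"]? "ERROR"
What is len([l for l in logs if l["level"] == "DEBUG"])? 2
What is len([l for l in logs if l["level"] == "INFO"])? 1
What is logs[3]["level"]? "INFO"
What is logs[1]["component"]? "cache"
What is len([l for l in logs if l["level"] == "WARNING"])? 0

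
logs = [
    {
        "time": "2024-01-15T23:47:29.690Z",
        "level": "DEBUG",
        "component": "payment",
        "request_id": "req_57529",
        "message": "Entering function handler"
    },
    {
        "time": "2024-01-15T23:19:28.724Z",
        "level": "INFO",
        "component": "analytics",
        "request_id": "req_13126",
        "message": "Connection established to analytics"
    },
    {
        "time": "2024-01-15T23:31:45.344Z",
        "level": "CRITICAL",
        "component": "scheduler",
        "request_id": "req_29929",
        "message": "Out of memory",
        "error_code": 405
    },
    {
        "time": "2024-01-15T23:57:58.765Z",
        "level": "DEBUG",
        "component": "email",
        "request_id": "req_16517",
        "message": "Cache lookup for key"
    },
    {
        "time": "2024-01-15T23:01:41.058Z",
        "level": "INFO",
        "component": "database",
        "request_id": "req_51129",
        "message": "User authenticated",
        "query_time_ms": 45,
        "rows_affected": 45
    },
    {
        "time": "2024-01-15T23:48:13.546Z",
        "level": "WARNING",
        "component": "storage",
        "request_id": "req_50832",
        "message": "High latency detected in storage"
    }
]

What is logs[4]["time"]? "2024-01-15T23:01:41.058Z"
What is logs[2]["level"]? "CRITICAL"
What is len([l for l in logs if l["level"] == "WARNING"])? 1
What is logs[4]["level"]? "INFO"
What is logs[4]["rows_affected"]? 45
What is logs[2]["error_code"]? 405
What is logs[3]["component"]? "email"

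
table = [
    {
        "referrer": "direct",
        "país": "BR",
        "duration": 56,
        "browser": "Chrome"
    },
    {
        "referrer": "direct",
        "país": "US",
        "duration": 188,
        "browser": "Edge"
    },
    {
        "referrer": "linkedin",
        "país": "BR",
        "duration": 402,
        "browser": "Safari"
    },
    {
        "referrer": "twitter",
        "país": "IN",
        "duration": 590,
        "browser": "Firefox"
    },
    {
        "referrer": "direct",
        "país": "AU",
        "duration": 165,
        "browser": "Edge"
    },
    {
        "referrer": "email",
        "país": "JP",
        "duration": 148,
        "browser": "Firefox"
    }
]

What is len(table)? 6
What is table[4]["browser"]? "Edge"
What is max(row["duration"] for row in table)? 590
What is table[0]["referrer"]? "direct"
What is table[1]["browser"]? "Edge"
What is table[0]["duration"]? 56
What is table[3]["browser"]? "Firefox"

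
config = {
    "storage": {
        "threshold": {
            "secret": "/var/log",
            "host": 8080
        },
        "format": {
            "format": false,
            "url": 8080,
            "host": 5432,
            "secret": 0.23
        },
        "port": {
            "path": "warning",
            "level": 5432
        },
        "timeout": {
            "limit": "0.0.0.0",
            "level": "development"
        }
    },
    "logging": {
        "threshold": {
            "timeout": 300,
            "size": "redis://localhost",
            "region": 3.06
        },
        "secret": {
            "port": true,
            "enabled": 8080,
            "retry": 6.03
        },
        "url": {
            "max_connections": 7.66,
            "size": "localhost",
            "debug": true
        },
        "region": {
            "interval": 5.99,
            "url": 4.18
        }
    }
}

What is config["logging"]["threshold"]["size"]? "redis://localhost"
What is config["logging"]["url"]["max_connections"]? 7.66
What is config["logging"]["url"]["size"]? "localhost"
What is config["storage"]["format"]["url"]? 8080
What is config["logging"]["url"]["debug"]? True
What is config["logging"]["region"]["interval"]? 5.99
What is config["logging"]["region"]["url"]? 4.18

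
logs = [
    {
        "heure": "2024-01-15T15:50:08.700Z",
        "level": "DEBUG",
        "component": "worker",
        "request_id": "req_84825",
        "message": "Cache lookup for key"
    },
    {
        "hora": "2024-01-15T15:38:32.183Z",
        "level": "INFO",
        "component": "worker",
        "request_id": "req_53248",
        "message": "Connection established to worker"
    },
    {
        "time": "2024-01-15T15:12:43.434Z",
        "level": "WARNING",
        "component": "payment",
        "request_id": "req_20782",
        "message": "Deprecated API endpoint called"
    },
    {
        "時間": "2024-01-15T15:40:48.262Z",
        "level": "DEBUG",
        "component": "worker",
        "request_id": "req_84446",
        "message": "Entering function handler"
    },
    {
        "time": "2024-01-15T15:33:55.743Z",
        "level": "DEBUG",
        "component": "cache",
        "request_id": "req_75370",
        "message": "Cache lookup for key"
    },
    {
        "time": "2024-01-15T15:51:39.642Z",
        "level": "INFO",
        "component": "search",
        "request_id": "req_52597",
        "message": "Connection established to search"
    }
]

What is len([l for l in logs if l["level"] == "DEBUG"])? 3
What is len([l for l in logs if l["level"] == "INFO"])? 2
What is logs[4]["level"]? "DEBUG"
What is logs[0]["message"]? "Cache lookup for key"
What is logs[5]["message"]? "Connection established to search"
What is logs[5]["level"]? "INFO"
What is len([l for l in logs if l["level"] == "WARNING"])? 1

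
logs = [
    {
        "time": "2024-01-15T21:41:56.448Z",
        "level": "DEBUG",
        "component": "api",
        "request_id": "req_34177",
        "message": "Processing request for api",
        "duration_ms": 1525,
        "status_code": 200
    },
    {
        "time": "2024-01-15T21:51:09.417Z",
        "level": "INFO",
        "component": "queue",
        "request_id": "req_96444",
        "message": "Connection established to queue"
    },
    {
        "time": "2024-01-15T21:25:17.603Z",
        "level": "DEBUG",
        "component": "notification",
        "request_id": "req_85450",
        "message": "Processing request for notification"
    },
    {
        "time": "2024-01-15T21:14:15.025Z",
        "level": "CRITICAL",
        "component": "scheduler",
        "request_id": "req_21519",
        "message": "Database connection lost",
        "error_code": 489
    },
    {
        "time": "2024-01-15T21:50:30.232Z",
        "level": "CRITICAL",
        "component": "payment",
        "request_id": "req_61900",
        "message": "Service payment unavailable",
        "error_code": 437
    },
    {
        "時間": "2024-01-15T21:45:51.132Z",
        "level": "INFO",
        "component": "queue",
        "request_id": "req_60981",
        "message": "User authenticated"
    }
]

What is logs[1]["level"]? "INFO"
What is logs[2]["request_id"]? "req_85450"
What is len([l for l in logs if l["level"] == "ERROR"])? 0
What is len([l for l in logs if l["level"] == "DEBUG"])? 2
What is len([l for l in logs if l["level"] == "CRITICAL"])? 2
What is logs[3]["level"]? "CRITICAL"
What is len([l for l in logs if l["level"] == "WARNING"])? 0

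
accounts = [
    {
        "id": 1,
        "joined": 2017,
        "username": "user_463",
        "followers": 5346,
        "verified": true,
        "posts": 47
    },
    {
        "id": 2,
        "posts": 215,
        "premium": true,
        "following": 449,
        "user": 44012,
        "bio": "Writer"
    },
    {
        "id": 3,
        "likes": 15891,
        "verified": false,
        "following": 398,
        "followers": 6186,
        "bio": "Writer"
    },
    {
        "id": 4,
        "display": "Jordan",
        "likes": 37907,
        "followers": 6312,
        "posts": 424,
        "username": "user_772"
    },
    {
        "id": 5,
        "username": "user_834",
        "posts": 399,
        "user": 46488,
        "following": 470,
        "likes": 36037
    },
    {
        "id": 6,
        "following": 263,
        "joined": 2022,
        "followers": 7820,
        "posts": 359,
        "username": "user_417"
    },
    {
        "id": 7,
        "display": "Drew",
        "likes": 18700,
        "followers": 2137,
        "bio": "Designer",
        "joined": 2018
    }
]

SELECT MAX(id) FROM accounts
7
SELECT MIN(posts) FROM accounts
47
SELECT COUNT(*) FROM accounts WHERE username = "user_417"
1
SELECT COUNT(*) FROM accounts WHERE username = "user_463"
1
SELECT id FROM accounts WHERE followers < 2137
[]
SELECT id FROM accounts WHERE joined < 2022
[1, 7]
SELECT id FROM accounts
[1, 2, 3, 4, 5, 6, 7]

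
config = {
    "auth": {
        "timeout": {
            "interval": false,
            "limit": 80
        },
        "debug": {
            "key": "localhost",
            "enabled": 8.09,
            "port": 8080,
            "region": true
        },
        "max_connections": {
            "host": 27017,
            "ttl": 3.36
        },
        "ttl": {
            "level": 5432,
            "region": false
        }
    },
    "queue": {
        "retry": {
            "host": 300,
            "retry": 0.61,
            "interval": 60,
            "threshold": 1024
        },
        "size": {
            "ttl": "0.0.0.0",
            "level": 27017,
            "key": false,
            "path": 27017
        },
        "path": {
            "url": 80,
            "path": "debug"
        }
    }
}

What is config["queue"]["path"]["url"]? 80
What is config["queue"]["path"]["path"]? "debug"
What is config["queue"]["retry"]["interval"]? 60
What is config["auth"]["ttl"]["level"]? 5432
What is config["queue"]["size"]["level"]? 27017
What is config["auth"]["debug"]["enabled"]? 8.09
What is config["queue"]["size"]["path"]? 27017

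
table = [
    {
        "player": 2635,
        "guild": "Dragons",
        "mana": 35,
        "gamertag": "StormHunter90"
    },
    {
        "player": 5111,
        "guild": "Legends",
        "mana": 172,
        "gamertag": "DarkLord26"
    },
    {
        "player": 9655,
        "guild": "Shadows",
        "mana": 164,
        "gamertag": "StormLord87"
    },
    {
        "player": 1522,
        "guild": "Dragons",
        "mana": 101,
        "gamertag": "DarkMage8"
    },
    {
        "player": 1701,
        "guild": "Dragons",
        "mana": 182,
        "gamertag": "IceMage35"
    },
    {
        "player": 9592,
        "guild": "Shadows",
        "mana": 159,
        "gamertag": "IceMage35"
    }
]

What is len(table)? 6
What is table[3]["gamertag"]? "DarkMage8"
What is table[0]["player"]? 2635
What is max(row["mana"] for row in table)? 182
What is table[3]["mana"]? 101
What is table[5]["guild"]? "Shadows"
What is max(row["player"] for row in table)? 9655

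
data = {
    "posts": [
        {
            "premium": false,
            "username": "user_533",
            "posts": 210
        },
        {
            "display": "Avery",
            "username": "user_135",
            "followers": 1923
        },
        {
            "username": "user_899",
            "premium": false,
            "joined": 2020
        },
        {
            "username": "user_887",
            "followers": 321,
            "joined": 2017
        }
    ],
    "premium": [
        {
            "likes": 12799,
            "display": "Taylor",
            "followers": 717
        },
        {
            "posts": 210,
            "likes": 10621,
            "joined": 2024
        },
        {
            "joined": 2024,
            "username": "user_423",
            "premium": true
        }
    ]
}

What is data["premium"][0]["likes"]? 12799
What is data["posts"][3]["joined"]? 2017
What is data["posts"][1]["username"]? "user_135"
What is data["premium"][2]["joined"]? 2024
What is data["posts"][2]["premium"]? False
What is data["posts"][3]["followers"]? 321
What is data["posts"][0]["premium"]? False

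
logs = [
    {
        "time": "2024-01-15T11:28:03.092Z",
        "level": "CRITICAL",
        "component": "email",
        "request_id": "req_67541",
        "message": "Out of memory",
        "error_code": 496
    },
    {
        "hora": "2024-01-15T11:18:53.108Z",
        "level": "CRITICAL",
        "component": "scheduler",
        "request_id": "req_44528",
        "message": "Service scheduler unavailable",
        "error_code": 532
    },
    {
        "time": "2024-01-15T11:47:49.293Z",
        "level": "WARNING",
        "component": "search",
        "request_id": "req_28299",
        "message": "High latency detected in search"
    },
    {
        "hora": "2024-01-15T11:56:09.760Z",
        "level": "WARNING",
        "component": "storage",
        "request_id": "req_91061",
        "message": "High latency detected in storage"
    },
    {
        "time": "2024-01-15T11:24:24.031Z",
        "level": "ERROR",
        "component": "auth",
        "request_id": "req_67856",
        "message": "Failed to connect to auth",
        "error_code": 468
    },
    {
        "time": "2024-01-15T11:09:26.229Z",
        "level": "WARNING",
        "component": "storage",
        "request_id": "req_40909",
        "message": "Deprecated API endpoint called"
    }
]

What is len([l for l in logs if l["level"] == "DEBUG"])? 0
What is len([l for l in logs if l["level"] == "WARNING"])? 3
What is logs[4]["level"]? "ERROR"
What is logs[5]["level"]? "WARNING"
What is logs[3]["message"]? "High latency detected in storage"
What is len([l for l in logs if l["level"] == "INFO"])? 0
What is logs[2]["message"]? "High latency detected in search"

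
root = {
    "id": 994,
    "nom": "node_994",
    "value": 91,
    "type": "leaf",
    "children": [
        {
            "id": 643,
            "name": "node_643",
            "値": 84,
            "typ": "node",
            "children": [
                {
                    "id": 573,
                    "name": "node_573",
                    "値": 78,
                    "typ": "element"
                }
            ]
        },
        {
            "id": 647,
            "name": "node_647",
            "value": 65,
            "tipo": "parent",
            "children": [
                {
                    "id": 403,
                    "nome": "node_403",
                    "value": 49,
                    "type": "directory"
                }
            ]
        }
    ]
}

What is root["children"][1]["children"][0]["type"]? "directory"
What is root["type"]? "leaf"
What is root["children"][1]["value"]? 65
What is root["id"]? 994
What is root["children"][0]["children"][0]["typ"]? "element"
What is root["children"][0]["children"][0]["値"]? 78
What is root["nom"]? "node_994"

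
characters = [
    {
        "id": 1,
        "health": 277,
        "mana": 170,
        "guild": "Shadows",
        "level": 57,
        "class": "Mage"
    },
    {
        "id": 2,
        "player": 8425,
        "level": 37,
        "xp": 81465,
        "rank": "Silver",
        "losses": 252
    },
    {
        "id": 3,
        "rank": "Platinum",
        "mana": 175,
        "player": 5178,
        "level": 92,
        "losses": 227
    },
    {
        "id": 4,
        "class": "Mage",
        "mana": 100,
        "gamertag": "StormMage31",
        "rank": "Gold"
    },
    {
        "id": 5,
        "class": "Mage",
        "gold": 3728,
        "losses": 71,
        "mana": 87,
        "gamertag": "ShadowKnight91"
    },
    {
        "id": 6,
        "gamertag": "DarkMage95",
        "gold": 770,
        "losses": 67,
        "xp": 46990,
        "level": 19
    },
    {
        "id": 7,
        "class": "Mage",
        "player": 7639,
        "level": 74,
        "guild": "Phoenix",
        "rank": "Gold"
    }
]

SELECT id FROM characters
[1, 2, 3, 4, 5, 6, 7]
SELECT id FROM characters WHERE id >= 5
[5, 6, 7]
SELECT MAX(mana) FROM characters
175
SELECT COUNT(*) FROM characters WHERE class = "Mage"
4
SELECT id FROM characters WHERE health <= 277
[1]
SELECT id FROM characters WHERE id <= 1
[1]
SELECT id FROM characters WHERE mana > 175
[]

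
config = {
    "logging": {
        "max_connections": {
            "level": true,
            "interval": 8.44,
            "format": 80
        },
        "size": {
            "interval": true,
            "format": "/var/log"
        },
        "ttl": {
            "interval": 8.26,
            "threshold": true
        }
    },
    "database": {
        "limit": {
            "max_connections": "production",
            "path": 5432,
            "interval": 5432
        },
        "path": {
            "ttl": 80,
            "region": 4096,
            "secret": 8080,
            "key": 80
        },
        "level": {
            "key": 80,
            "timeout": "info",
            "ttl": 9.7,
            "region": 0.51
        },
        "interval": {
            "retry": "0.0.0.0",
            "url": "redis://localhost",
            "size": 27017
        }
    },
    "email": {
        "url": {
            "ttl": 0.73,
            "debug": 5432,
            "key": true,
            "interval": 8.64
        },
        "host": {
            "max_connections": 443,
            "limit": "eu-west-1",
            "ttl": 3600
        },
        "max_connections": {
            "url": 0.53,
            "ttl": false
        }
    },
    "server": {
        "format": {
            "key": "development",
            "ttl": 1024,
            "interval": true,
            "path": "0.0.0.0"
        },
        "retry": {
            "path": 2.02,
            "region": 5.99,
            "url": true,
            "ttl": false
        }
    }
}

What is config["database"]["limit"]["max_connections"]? "production"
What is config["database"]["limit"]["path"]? 5432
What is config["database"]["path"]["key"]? 80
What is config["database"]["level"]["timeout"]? "info"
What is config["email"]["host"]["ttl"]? 3600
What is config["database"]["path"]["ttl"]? 80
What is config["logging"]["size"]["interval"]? True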